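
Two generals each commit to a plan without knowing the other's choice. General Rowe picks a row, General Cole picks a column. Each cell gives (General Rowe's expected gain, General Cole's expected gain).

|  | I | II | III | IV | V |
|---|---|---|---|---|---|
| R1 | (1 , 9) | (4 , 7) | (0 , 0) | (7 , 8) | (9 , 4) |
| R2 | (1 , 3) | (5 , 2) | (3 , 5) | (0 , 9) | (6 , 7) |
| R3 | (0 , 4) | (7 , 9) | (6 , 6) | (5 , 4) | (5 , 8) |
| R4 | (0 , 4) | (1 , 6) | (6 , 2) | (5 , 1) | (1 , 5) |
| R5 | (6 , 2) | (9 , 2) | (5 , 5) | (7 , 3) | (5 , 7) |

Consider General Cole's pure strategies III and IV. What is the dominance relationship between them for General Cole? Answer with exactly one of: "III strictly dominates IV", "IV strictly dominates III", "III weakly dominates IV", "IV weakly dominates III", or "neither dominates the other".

III's payoffs vs IV's, by General Rowe's action — R1: 0<8, R2: 5<9, R3: 6>4, R4: 2>1, R5: 5>3.
III does better at R3, R4, R5 but worse at R1, R2; neither strategy dominates the other.

neither dominates the other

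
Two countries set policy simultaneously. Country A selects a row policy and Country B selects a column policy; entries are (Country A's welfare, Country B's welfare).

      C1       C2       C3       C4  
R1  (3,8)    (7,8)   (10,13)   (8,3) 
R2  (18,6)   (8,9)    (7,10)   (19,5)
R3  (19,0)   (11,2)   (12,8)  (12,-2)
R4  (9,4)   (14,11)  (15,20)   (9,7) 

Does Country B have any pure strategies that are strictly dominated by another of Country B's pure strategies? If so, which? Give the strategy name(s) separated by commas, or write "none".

C1: dominated, since C3 does at least as well everywhere (R1: 13>8, R2: 10>6, R3: 8>0, R4: 20>4).
C3 strictly dominates C2 — R1: 13>8, R2: 10>9, R3: 8>2, R4: 20>11.
C3: no other strategy beats it everywhere (C1 at R1 (13>8); C2 at R1 (13>8); C4 at R1 (13>3)).
C4: dominated, since C2 does at least as well everywhere (R1: 8>3, R2: 9>5, R3: 2>-2, R4: 11>7).

C1, C2, C4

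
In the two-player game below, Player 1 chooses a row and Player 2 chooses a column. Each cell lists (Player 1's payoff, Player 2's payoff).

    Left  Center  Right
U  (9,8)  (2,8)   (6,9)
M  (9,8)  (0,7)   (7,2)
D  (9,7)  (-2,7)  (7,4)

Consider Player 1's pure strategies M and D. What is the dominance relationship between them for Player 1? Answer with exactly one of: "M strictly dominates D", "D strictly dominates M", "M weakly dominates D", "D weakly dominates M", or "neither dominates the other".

M's payoffs vs D's, by Player 2's action — Left: 9=9, Center: 0>-2, Right: 7=7.
M is at least as good everywhere and strictly better somewhere (tied only at Left, Right), so M weakly but not strictly dominates D.

M weakly dominates D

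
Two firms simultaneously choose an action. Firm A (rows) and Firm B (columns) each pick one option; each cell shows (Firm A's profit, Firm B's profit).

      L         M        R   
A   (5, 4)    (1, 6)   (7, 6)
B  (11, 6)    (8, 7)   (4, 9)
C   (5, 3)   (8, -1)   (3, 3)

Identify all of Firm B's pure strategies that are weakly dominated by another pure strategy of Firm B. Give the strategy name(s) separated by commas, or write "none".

R weakly dominates L — A: 6>4, B: 9>6, C: 3=3.
M: dominated, since R does at least as well everywhere (A: 6=6, B: 9>7, C: 3>-1).
Nothing dominates R: L at A (6>4); M at B (9>7).

L, M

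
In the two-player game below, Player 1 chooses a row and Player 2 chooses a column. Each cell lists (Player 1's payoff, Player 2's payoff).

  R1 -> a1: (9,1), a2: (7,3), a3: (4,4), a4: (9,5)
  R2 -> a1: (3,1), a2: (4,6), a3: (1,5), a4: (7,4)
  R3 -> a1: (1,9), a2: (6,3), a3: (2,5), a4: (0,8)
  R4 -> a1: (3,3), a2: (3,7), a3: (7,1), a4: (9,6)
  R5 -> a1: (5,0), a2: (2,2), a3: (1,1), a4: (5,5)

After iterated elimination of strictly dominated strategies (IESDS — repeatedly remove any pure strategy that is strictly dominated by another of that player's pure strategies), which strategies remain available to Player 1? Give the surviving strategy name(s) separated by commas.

R1, R4

Player 1's strategy R2 is strictly dominated by R1 (a1: 9>3, a2: 7>4, a3: 4>1, a4: 9>7) and is removed.
Row R3 is eliminated: R1 beats it against every remaining column (a1: 9>1, a2: 7>6, a3: 4>2, a4: 9>0).
Player 1's strategy R5 is strictly dominated by R1 (a1: 9>5, a2: 7>2, a3: 4>1, a4: 9>5) and is removed.
Player 2's strategy a1 is strictly dominated by a2 (R1: 3>1, R4: 7>3) and is removed.
Column a3 is eliminated: a4 beats it against every remaining row (R1: 5>4, R4: 6>1).
Among the remaining strategies, none is strictly dominated by another pure strategy of the same player, so the elimination stops.
Surviving strategies — Player 1: {R1, R4}; Player 2: {a2, a4}.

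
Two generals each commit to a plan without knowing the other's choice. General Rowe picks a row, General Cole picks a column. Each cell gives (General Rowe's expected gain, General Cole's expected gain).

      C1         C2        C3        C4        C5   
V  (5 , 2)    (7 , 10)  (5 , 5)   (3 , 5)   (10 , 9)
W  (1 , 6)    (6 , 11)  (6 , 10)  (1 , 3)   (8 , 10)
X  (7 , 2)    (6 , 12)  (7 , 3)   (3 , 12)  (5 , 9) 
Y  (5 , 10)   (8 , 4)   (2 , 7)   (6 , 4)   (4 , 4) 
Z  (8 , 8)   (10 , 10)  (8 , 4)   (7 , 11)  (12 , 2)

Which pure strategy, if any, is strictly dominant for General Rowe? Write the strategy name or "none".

Z

Z vs V: C1: 8>5, C2: 10>7, C3: 8>5, C4: 7>3, C5: 12>10.
Z vs W: C1: 8>1, C2: 10>6, C3: 8>6, C4: 7>1, C5: 12>8.
Z vs X: C1: 8>7, C2: 10>6, C3: 8>7, C4: 7>3, C5: 12>5.
Z vs Y: C1: 8>5, C2: 10>8, C3: 8>2, C4: 7>6, C5: 12>4.
Z strictly beats every other strategy against every opponent action, so it is strictly dominant.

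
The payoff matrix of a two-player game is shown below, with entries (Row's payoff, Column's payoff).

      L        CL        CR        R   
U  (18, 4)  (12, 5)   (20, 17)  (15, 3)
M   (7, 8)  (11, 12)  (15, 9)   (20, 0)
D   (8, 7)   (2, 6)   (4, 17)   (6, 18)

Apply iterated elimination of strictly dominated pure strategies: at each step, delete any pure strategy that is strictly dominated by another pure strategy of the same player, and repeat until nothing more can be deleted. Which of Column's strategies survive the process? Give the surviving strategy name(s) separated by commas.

For Row, U strictly dominates D on the remaining columns (L: 18>8, CL: 12>2, CR: 20>4, R: 15>6); eliminate D.
For Column, CL strictly dominates L on the remaining rows (U: 5>4, M: 12>8); eliminate L.
For Column, CL strictly dominates R on the remaining rows (U: 5>3, M: 12>0); eliminate R.
Row's strategy M is strictly dominated by U (CL: 12>11, CR: 20>15) and is removed.
Column's strategy CL is strictly dominated by CR (U: 17>5) and is removed.
Among the remaining strategies, none is strictly dominated by another pure strategy of the same player, so the elimination stops.
Surviving strategies — Row: {U}; Column: {CR}.

CR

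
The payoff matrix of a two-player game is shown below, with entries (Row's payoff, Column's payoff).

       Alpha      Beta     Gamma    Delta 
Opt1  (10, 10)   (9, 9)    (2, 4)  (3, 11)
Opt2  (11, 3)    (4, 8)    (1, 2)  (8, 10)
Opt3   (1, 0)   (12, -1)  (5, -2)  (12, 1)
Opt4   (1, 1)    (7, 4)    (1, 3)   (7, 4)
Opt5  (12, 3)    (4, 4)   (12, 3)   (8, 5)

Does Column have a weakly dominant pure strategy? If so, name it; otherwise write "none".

Delta vs Alpha: Opt1: 11>10, Opt2: 10>3, Opt3: 1>0, Opt4: 4>1, Opt5: 5>3.
Delta vs Beta: Opt1: 11>9, Opt2: 10>8, Opt3: 1>-1, Opt4: 4=4, Opt5: 5>4.
Delta vs Gamma: Opt1: 11>4, Opt2: 10>2, Opt3: 1>-2, Opt4: 4>3, Opt5: 5>3.
Delta is at least as good as every other strategy against every opponent action, so it is weakly dominant.

Delta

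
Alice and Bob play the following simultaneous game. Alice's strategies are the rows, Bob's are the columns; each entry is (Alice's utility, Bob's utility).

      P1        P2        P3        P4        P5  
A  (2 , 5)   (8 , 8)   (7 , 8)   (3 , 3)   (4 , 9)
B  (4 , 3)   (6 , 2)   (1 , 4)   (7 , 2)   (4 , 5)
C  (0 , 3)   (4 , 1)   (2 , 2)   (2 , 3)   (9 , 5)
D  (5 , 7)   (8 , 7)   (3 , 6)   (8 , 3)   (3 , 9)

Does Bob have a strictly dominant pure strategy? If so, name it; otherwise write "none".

P5

P5 vs P1: A: 9>5, B: 5>3, C: 5>3, D: 9>7.
P5 vs P2: A: 9>8, B: 5>2, C: 5>1, D: 9>7.
P5 vs P3: A: 9>8, B: 5>4, C: 5>2, D: 9>6.
P5 vs P4: A: 9>3, B: 5>2, C: 5>3, D: 9>3.
P5 strictly beats every other strategy against every opponent action, so it is strictly dominant.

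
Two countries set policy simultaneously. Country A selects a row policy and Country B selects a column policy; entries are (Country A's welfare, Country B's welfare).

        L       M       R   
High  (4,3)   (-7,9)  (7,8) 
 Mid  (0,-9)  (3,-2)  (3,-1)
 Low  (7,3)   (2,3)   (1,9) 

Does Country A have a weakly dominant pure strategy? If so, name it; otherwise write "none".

High fails to dominate Mid at M (-7<3).
Mid fails to dominate High at L (0<4).
Low fails to dominate High at R (1<7).
No single strategy dominates all the others.

none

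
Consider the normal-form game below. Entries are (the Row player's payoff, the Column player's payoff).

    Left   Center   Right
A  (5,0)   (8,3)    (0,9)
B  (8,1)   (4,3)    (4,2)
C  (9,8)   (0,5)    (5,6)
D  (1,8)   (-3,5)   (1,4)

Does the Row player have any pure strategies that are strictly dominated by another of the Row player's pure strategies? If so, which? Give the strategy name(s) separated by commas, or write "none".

A is not dominated — it holds its own against B at Center (8>4); C at Center (8>0); D at Left (5>1).
B: no other strategy beats it everywhere (A at Left (8>5); C at Center (4>0); D at Left (8>1)).
C is not dominated — it holds its own against A at Left (9>5); B at Left (9>8); D at Left (9>1).
D is strictly dominated by B (Left: 8>1, Center: 4>-3, Right: 4>1).

D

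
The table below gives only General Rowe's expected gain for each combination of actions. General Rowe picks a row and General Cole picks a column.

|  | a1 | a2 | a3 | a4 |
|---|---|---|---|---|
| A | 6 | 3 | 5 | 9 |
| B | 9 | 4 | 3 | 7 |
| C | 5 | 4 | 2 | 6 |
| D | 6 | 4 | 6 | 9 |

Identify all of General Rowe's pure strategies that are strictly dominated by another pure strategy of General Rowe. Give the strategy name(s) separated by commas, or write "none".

none

A is not dominated — it holds its own against B at a3 (5>3); C at a1 (6>5); D at a1 (6=6).
B is not dominated — it holds its own against A at a1 (9>6); C at a1 (9>5); D at a1 (9>6).
C: no other strategy beats it everywhere (A at a2 (4>3); B at a2 (4=4); D at a2 (4=4)).
D: no other strategy beats it everywhere (A at a1 (6=6); B at a2 (4=4); C at a1 (6>5)).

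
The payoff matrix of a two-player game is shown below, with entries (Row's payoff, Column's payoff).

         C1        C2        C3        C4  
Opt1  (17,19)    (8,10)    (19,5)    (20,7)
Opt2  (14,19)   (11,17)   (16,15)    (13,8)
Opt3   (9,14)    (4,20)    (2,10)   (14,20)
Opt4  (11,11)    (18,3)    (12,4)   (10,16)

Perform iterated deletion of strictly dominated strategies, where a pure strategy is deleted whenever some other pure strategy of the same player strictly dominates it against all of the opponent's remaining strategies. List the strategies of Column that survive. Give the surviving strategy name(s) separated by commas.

C1

Row Opt3 is eliminated: Opt1 beats it against every remaining column (C1: 17>9, C2: 8>4, C3: 19>2, C4: 20>14).
Column C2 is eliminated: C1 beats it against every remaining row (Opt1: 19>10, Opt2: 19>17, Opt4: 11>3).
Row Opt2 is eliminated: Opt1 beats it against every remaining column (C1: 17>14, C3: 19>16, C4: 20>13).
Row's strategy Opt4 is strictly dominated by Opt1 (C1: 17>11, C3: 19>12, C4: 20>10) and is removed.
Column's strategy C3 is strictly dominated by C1 (Opt1: 19>5) and is removed.
For Column, C1 strictly dominates C4 on the remaining rows (Opt1: 19>7); eliminate C4.
Among the remaining strategies, none is strictly dominated by another pure strategy of the same player, so the elimination stops.
Surviving strategies — Row: {Opt1}; Column: {C1}.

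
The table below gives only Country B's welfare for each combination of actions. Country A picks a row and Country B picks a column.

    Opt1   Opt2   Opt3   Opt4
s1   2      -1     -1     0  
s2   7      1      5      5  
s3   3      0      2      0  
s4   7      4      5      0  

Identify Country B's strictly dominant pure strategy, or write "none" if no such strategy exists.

Opt1

Opt1 vs Opt2: s1: 2>-1, s2: 7>1, s3: 3>0, s4: 7>4.
Opt1 vs Opt3: s1: 2>-1, s2: 7>5, s3: 3>2, s4: 7>5.
Opt1 vs Opt4: s1: 2>0, s2: 7>5, s3: 3>0, s4: 7>0.
Opt1 strictly beats every other strategy against every opponent action, so it is strictly dominant.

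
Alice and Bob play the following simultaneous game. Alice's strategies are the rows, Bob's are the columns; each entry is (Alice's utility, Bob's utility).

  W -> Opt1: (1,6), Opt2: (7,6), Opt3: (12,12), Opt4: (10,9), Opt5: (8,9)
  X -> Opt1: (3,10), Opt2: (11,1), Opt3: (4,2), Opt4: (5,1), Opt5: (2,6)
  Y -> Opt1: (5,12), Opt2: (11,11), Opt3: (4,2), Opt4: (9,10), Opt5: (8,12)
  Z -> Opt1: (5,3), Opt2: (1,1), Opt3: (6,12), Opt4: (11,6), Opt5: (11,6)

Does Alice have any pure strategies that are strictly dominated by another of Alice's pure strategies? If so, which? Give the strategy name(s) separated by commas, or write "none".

none

W: no other strategy beats it everywhere (X at Opt3 (12>4); Y at Opt3 (12>4); Z at Opt2 (7>1)).
X is not dominated — it holds its own against W at Opt1 (3>1); Y at Opt2 (11=11); Z at Opt2 (11>1).
Y: no other strategy beats it everywhere (W at Opt1 (5>1); X at Opt1 (5>3); Z at Opt1 (5=5)).
Z is not dominated — it holds its own against W at Opt1 (5>1); X at Opt1 (5>3); Y at Opt1 (5=5).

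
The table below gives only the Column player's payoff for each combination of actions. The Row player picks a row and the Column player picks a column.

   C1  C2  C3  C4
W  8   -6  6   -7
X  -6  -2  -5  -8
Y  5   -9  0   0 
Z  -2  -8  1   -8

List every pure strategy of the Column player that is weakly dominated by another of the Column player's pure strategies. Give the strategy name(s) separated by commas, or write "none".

C4

C1: no other strategy beats it everywhere (C2 at W (8>-6); C3 at W (8>6); C4 at W (8>-7)).
Nothing dominates C2: C1 at X (-2>-6); C3 at X (-2>-5); C4 at W (-6>-7).
C3: no other strategy beats it everywhere (C1 at X (-5>-6); C2 at W (6>-6); C4 at W (6>-7)).
C1 weakly dominates C4 — W: 8>-7, X: -6>-8, Y: 5>0, Z: -2>-8.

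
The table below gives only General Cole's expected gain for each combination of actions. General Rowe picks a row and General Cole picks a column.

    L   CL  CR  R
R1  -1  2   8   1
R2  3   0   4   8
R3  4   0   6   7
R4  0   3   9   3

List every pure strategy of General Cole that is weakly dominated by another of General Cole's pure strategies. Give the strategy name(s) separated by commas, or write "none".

CR weakly dominates L — R1: 8>-1, R2: 4>3, R3: 6>4, R4: 9>0.
CR weakly dominates CL — R1: 8>2, R2: 4>0, R3: 6>0, R4: 9>3.
CR is not dominated — it holds its own against L at R1 (8>-1); CL at R1 (8>2); R at R1 (8>1).
R: no other strategy beats it everywhere (L at R1 (1>-1); CL at R2 (8>0); CR at R2 (8>4)).

L, CL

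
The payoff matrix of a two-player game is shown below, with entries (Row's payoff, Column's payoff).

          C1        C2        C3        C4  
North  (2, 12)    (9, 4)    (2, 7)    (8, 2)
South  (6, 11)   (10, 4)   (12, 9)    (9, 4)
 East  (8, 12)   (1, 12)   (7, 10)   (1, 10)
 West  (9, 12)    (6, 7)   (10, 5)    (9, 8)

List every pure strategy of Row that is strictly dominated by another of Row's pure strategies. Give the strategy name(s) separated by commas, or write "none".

North, East

North is strictly dominated by South (C1: 6>2, C2: 10>9, C3: 12>2, C4: 9>8).
Nothing dominates South: North at C1 (6>2); East at C2 (10>1); West at C2 (10>6).
East: dominated, since West does at least as well everywhere (C1: 9>8, C2: 6>1, C3: 10>7, C4: 9>1).
West is not dominated — it holds its own against North at C1 (9>2); South at C1 (9>6); East at C1 (9>8).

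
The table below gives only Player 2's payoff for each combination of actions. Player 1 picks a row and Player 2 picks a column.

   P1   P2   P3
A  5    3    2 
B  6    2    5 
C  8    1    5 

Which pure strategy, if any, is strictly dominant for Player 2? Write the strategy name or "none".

P1 vs P2: A: 5>3, B: 6>2, C: 8>1.
P1 vs P3: A: 5>2, B: 6>5, C: 8>5.
P1 strictly beats every other strategy against every opponent action, so it is strictly dominant.

P1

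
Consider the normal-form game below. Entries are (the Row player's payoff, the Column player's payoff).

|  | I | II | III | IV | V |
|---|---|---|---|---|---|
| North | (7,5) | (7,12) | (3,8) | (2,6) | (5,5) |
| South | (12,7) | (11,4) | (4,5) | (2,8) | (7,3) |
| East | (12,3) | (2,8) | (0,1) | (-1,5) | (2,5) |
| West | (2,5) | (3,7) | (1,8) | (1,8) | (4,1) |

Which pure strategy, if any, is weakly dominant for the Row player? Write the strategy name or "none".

South vs North: I: 12>7, II: 11>7, III: 4>3, IV: 2=2, V: 7>5.
South vs East: I: 12=12, II: 11>2, III: 4>0, IV: 2>-1, V: 7>2.
South vs West: I: 12>2, II: 11>3, III: 4>1, IV: 2>1, V: 7>4.
South is at least as good as every other strategy against every opponent action, so it is weakly dominant.

South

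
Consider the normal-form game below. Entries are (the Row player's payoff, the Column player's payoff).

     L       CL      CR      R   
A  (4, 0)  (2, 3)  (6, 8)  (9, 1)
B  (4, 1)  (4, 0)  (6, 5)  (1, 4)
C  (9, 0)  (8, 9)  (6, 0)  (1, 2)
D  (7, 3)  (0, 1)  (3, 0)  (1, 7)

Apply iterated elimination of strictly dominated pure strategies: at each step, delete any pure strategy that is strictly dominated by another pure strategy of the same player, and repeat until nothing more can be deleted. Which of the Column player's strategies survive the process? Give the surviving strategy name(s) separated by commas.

Column L is eliminated: R beats it against every remaining row (A: 1>0, B: 4>1, C: 2>0, D: 7>3).
For the Row player, A strictly dominates D on the remaining columns (CL: 2>0, CR: 6>3, R: 9>1); eliminate D.
Among the remaining strategies, none is strictly dominated by another pure strategy of the same player, so the elimination stops.
Surviving strategies — the Row player: {A, B, C}; the Column player: {CL, CR, R}.

CL, CR, R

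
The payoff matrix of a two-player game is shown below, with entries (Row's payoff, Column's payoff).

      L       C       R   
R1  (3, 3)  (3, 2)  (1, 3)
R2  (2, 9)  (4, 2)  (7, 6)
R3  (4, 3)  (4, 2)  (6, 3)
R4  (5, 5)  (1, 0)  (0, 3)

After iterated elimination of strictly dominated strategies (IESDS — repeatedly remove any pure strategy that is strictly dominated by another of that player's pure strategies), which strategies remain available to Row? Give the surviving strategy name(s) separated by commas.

For Row, R3 strictly dominates R1 on the remaining columns (L: 4>3, C: 4>3, R: 6>1); eliminate R1.
For Column, L strictly dominates C on the remaining rows (R2: 9>2, R3: 3>2, R4: 5>0); eliminate C.
Among the remaining strategies, none is strictly dominated by another pure strategy of the same player, so the elimination stops.
Surviving strategies — Row: {R2, R3, R4}; Column: {L, R}.

R2, R3, R4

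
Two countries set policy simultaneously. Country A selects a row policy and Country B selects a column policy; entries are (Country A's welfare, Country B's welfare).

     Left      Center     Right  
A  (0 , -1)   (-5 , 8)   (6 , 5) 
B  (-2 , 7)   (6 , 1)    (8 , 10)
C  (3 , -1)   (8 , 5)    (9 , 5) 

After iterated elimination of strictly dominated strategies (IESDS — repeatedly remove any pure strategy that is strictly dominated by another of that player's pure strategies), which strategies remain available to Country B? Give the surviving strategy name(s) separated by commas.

For Country A, C strictly dominates A on the remaining columns (Left: 3>0, Center: 8>-5, Right: 9>6); eliminate A.
Row B is eliminated: C beats it against every remaining column (Left: 3>-2, Center: 8>6, Right: 9>8).
For Country B, Center strictly dominates Left on the remaining rows (C: 5>-1); eliminate Left.
Among the remaining strategies, none is strictly dominated by another pure strategy of the same player, so the elimination stops.
Surviving strategies — Country A: {C}; Country B: {Center, Right}.

Center, Right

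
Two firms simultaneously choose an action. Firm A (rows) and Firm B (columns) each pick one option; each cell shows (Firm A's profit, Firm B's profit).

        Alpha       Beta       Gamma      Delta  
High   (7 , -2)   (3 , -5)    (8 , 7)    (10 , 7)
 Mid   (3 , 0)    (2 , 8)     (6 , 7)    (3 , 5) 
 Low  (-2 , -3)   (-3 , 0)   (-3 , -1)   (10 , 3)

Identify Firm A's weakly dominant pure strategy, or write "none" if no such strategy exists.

High vs Mid: Alpha: 7>3, Beta: 3>2, Gamma: 8>6, Delta: 10>3.
High vs Low: Alpha: 7>-2, Beta: 3>-3, Gamma: 8>-3, Delta: 10=10.
High is at least as good as every other strategy against every opponent action, so it is weakly dominant.

High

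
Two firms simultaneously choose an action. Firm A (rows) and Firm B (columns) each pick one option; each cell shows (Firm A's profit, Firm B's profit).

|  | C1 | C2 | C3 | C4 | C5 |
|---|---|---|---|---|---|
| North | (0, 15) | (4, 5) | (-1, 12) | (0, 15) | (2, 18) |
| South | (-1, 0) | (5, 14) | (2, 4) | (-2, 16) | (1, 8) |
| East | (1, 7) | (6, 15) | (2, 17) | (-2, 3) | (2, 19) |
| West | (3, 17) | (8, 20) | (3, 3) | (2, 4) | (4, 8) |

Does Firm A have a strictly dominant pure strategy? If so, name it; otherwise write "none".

West

West vs North: C1: 3>0, C2: 8>4, C3: 3>-1, C4: 2>0, C5: 4>2.
West vs South: C1: 3>-1, C2: 8>5, C3: 3>2, C4: 2>-2, C5: 4>1.
West vs East: C1: 3>1, C2: 8>6, C3: 3>2, C4: 2>-2, C5: 4>2.
West strictly beats every other strategy against every opponent action, so it is strictly dominant.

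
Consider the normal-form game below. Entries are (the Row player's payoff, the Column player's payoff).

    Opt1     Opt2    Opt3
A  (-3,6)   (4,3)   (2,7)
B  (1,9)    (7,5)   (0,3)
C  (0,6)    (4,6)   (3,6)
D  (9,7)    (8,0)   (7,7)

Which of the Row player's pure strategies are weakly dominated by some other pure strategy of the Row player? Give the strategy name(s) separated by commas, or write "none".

A, B, C

A: dominated, since C does at least as well everywhere (Opt1: 0>-3, Opt2: 4=4, Opt3: 3>2).
B is weakly dominated by D (Opt1: 9>1, Opt2: 8>7, Opt3: 7>0).
D weakly dominates C — Opt1: 9>0, Opt2: 8>4, Opt3: 7>3.
D: no other strategy beats it everywhere (A at Opt1 (9>-3); B at Opt1 (9>1); C at Opt1 (9>0)).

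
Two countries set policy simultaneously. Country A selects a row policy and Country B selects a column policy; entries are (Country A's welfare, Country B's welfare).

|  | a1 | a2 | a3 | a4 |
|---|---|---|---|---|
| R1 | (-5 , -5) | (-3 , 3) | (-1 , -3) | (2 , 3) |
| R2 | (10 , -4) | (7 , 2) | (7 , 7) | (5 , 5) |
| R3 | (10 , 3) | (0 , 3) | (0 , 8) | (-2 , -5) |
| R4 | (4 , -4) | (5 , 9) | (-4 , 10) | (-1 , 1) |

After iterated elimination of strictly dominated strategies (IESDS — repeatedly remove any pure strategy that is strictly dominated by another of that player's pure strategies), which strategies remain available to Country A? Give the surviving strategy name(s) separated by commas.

Country A's strategy R1 is strictly dominated by R2 (a1: 10>-5, a2: 7>-3, a3: 7>-1, a4: 5>2) and is removed.
For Country A, R2 strictly dominates R4 on the remaining columns (a1: 10>4, a2: 7>5, a3: 7>-4, a4: 5>-1); eliminate R4.
Column a1 is eliminated: a3 beats it against every remaining row (R2: 7>-4, R3: 8>3).
Row R3 is eliminated: R2 beats it against every remaining column (a2: 7>0, a3: 7>0, a4: 5>-2).
Country B's strategy a2 is strictly dominated by a3 (R2: 7>2) and is removed.
For Country B, a3 strictly dominates a4 on the remaining rows (R2: 7>5); eliminate a4.
Among the remaining strategies, none is strictly dominated by another pure strategy of the same player, so the elimination stops.
Surviving strategies — Country A: {R2}; Country B: {a3}.

R2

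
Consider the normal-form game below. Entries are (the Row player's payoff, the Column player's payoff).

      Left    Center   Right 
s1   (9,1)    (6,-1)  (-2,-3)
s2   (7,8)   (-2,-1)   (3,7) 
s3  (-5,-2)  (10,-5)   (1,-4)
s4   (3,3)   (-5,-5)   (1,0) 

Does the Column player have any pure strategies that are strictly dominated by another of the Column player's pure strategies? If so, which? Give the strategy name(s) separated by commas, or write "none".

Nothing dominates Left: Center at s1 (1>-1); Right at s1 (1>-3).
Center is strictly dominated by Left (s1: 1>-1, s2: 8>-1, s3: -2>-5, s4: 3>-5).
Right is strictly dominated by Left (s1: 1>-3, s2: 8>7, s3: -2>-4, s4: 3>0).

Center, Right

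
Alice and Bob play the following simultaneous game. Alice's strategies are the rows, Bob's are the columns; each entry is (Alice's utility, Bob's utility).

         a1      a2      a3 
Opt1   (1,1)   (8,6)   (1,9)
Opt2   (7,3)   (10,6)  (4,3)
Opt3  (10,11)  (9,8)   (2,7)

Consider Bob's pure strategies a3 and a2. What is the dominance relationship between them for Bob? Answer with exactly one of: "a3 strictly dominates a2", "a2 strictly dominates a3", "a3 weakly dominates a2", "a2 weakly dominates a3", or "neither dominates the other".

a3's payoffs vs a2's, by Alice's action — Opt1: 9>6, Opt2: 3<6, Opt3: 7<8.
a3 does better at Opt1 but worse at Opt2, Opt3; neither strategy dominates the other.

neither dominates the other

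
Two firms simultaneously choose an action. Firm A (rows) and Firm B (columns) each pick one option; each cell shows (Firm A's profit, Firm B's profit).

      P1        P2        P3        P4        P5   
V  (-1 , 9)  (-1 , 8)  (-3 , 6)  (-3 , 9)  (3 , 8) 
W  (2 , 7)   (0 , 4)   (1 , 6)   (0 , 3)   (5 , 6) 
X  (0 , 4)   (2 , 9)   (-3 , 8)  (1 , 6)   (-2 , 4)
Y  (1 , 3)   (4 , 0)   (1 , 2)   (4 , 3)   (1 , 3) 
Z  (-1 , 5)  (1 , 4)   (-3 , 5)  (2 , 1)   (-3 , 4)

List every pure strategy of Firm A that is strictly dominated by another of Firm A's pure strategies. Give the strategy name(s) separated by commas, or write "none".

W strictly dominates V — P1: 2>-1, P2: 0>-1, P3: 1>-3, P4: 0>-3, P5: 5>3.
W is not dominated — it holds its own against V at P1 (2>-1); X at P1 (2>0); Y at P1 (2>1); Z at P1 (2>-1).
Y strictly dominates X — P1: 1>0, P2: 4>2, P3: 1>-3, P4: 4>1, P5: 1>-2.
Y: no other strategy beats it everywhere (V at P1 (1>-1); W at P2 (4>0); X at P1 (1>0); Z at P1 (1>-1)).
Y strictly dominates Z — P1: 1>-1, P2: 4>1, P3: 1>-3, P4: 4>2, P5: 1>-3.

V, X, Z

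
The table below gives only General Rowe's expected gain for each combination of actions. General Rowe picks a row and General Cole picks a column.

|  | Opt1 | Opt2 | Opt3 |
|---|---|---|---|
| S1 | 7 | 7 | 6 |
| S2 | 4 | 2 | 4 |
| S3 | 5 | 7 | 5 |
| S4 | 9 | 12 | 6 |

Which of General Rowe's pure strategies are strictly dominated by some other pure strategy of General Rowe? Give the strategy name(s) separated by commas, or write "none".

S2, S3

Nothing dominates S1: S2 at Opt1 (7>4); S3 at Opt1 (7>5); S4 at Opt3 (6=6).
S2: dominated, since S1 does at least as well everywhere (Opt1: 7>4, Opt2: 7>2, Opt3: 6>4).
S3 is strictly dominated by S4 (Opt1: 9>5, Opt2: 12>7, Opt3: 6>5).
S4 is not dominated — it holds its own against S1 at Opt1 (9>7); S2 at Opt1 (9>4); S3 at Opt1 (9>5).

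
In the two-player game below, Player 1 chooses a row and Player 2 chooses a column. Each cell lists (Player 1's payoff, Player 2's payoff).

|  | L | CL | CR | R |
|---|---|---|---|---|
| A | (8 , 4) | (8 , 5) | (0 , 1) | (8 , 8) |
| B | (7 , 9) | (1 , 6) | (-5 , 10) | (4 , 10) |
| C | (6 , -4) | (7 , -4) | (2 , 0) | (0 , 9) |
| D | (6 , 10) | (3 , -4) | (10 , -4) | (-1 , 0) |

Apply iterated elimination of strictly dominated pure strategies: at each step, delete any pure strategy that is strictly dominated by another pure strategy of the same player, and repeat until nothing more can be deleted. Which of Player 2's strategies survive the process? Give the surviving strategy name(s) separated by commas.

R

Row B is eliminated: A beats it against every remaining column (L: 8>7, CL: 8>1, CR: 0>-5, R: 8>4).
Column CL is eliminated: R beats it against every remaining row (A: 8>5, C: 9>-4, D: 0>-4).
Column CR is eliminated: R beats it against every remaining row (A: 8>1, C: 9>0, D: 0>-4).
For Player 1, A strictly dominates C on the remaining columns (L: 8>6, R: 8>0); eliminate C.
Player 1's strategy D is strictly dominated by A (L: 8>6, R: 8>-1) and is removed.
Column L is eliminated: R beats it against every remaining row (A: 8>4).
Among the remaining strategies, none is strictly dominated by another pure strategy of the same player, so the elimination stops.
Surviving strategies — Player 1: {A}; Player 2: {R}.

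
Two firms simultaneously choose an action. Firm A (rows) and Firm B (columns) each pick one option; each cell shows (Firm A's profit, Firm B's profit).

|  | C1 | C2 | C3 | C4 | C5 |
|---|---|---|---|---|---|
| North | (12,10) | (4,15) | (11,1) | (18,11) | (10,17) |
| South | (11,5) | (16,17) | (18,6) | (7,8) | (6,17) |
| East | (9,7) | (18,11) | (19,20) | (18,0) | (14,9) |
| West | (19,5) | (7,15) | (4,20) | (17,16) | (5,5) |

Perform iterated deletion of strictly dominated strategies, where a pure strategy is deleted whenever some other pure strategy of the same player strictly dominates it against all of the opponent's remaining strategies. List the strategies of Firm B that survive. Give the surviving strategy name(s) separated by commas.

C3

Firm B's strategy C1 is strictly dominated by C2 (North: 15>10, South: 17>5, East: 11>7, West: 15>5) and is removed.
Firm A's strategy South is strictly dominated by East (C2: 18>16, C3: 19>18, C4: 18>7, C5: 14>6) and is removed.
Firm A's strategy West is strictly dominated by East (C2: 18>7, C3: 19>4, C4: 18>17, C5: 14>5) and is removed.
Column C4 is eliminated: C2 beats it against every remaining row (North: 15>11, East: 11>0).
Row North is eliminated: East beats it against every remaining column (C2: 18>4, C3: 19>11, C5: 14>10).
For Firm B, C3 strictly dominates C2 on the remaining rows (East: 20>11); eliminate C2.
For Firm B, C3 strictly dominates C5 on the remaining rows (East: 20>9); eliminate C5.
Among the remaining strategies, none is strictly dominated by another pure strategy of the same player, so the elimination stops.
Surviving strategies — Firm A: {East}; Firm B: {C3}.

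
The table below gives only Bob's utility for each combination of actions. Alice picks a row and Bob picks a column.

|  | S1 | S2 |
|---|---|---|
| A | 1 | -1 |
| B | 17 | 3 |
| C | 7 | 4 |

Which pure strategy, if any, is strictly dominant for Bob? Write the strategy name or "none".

S1 vs S2: A: 1>-1, B: 17>3, C: 7>4.
S1 strictly beats every other strategy against every opponent action, so it is strictly dominant.

S1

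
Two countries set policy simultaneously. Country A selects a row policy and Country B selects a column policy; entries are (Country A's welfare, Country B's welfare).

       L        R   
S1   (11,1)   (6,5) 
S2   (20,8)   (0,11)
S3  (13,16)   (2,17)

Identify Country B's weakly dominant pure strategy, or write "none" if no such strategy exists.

R

R vs L: S1: 5>1, S2: 11>8, S3: 17>16.
R is at least as good as every other strategy against every opponent action, so it is weakly dominant.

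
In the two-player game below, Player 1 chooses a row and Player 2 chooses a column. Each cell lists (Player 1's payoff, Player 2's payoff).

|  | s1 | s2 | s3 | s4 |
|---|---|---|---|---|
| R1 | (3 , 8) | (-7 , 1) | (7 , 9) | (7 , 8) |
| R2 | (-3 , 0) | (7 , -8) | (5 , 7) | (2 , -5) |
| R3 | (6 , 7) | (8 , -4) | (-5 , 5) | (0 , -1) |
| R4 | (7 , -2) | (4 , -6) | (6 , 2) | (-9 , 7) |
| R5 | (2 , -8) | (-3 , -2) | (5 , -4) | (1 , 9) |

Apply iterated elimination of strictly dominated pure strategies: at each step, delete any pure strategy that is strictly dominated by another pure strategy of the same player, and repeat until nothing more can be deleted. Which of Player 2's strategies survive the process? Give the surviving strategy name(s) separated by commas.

Column s2 is eliminated: s4 beats it against every remaining row (R1: 8>1, R2: -5>-8, R3: -1>-4, R4: 7>-6, R5: 9>-2).
Row R2 is eliminated: R1 beats it against every remaining column (s1: 3>-3, s3: 7>5, s4: 7>2).
Player 1's strategy R5 is strictly dominated by R1 (s1: 3>2, s3: 7>5, s4: 7>1) and is removed.
Among the remaining strategies, none is strictly dominated by another pure strategy of the same player, so the elimination stops.
Surviving strategies — Player 1: {R1, R3, R4}; Player 2: {s1, s3, s4}.

s1, s3, s4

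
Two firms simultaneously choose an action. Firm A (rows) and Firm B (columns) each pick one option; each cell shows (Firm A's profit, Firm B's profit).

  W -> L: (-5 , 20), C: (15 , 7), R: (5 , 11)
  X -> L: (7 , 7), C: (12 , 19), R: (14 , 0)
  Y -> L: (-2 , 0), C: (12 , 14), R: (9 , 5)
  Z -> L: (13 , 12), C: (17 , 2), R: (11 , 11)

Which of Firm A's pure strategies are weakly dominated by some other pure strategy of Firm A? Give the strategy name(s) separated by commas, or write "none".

W: dominated, since Z does at least as well everywhere (L: 13>-5, C: 17>15, R: 11>5).
X: no other strategy beats it everywhere (W at L (7>-5); Y at L (7>-2); Z at R (14>11)).
X weakly dominates Y — L: 7>-2, C: 12=12, R: 14>9.
Nothing dominates Z: W at L (13>-5); X at L (13>7); Y at L (13>-2).

W, Y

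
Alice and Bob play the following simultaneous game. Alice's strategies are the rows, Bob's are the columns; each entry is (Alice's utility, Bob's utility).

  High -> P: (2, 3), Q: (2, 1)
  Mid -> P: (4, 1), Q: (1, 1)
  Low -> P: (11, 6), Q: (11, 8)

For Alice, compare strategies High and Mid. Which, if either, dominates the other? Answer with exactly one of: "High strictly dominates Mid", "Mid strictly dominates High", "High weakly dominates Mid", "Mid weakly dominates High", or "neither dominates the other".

High's payoffs vs Mid's, by Bob's action — P: 2<4, Q: 2>1.
High does better at Q but worse at P; neither strategy dominates the other.

neither dominates the other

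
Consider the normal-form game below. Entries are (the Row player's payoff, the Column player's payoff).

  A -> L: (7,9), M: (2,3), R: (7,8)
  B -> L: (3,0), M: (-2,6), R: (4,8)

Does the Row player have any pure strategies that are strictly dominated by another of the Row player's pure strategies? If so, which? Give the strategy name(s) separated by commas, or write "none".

B

A: no other strategy beats it everywhere (B at L (7>3)).
A strictly dominates B — L: 7>3, M: 2>-2, R: 7>4.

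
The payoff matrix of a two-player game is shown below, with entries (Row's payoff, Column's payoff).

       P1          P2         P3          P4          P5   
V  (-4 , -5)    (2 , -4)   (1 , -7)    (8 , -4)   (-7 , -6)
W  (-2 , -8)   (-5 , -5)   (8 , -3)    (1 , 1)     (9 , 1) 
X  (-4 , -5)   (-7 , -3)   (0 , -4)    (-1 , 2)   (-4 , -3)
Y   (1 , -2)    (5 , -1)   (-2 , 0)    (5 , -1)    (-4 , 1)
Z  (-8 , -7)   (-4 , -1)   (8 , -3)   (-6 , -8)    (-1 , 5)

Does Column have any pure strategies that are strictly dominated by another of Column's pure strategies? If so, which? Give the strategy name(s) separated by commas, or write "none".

P1, P3

P1 is strictly dominated by P2 (V: -4>-5, W: -5>-8, X: -3>-5, Y: -1>-2, Z: -1>-7).
P2: no other strategy beats it everywhere (P1 at V (-4>-5); P3 at V (-4>-7); P4 at V (-4=-4); P5 at V (-4>-6)).
P5 strictly dominates P3 — V: -6>-7, W: 1>-3, X: -3>-4, Y: 1>0, Z: 5>-3.
Nothing dominates P4: P1 at V (-4>-5); P2 at V (-4=-4); P3 at V (-4>-7); P5 at V (-4>-6).
P5: no other strategy beats it everywhere (P1 at W (1>-8); P2 at W (1>-5); P3 at V (-6>-7); P4 at W (1=1)).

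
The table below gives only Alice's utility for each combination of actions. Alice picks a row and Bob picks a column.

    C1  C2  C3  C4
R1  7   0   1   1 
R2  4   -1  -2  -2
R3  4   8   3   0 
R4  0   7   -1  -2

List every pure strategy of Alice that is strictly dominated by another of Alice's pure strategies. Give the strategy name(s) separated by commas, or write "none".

R2, R4

Nothing dominates R1: R2 at C1 (7>4); R3 at C1 (7>4); R4 at C1 (7>0).
R1 strictly dominates R2 — C1: 7>4, C2: 0>-1, C3: 1>-2, C4: 1>-2.
R3 is not dominated — it holds its own against R1 at C2 (8>0); R2 at C1 (4=4); R4 at C1 (4>0).
R4 is strictly dominated by R3 (C1: 4>0, C2: 8>7, C3: 3>-1, C4: 0>-2).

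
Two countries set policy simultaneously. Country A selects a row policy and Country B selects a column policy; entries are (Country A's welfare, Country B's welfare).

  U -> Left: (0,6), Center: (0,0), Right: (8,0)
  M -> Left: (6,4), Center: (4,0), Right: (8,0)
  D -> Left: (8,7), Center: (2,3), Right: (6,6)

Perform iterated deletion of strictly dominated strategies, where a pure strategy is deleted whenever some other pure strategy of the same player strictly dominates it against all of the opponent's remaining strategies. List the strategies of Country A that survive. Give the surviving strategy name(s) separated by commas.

For Country B, Left strictly dominates Center on the remaining rows (U: 6>0, M: 4>0, D: 7>3); eliminate Center.
Column Right is eliminated: Left beats it against every remaining row (U: 6>0, M: 4>0, D: 7>6).
For Country A, M strictly dominates U on the remaining columns (Left: 6>0); eliminate U.
For Country A, D strictly dominates M on the remaining columns (Left: 8>6); eliminate M.
Among the remaining strategies, none is strictly dominated by another pure strategy of the same player, so the elimination stops.
Surviving strategies — Country A: {D}; Country B: {Left}.

D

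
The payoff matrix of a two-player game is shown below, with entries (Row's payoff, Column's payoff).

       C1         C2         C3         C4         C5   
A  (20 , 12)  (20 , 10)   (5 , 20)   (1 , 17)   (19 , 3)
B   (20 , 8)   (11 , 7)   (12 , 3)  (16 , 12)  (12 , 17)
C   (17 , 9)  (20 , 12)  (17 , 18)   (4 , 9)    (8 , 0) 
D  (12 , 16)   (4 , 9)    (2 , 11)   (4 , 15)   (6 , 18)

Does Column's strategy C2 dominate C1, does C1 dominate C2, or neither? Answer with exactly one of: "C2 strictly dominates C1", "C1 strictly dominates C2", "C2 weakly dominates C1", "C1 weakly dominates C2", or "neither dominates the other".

neither dominates the other

C2's payoffs vs C1's, by Row's action — A: 10<12, B: 7<8, C: 12>9, D: 9<16.
C2 does better at C but worse at A, B, D; neither strategy dominates the other.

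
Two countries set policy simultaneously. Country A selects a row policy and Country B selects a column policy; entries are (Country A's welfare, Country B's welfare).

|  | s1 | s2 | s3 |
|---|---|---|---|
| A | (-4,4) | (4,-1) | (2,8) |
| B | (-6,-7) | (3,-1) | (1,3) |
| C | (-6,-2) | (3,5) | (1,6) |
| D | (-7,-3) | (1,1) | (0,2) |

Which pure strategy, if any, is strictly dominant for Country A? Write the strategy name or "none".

A vs B: s1: -4>-6, s2: 4>3, s3: 2>1.
A vs C: s1: -4>-6, s2: 4>3, s3: 2>1.
A vs D: s1: -4>-7, s2: 4>1, s3: 2>0.
A strictly beats every other strategy against every opponent action, so it is strictly dominant.

A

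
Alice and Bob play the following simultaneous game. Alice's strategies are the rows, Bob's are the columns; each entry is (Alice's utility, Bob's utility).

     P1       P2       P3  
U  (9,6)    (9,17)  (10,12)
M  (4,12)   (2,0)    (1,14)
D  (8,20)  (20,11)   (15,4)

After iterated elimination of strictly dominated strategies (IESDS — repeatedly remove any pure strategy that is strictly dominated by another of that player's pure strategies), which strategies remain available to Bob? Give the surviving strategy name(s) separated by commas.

P1, P2

Alice's strategy M is strictly dominated by U (P1: 9>4, P2: 9>2, P3: 10>1) and is removed.
For Bob, P2 strictly dominates P3 on the remaining rows (U: 17>12, D: 11>4); eliminate P3.
Among the remaining strategies, none is strictly dominated by another pure strategy of the same player, so the elimination stops.
Surviving strategies — Alice: {U, D}; Bob: {P1, P2}.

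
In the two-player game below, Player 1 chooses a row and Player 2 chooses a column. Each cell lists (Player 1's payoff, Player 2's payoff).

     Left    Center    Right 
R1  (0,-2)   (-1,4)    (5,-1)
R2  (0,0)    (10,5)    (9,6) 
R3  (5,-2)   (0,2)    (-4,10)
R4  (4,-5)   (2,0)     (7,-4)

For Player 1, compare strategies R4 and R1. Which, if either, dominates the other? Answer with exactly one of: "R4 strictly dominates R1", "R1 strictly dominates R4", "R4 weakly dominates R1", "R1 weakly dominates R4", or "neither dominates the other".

R4's payoffs vs R1's, by Player 2's action — Left: 4>0, Center: 2>-1, Right: 7>5.
Every comparison favours R4, so R4 strictly dominates R1.

R4 strictly dominates R1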